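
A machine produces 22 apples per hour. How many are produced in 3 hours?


Production rate: 22 apples per hour
Time: 3 hours
Total: 22 x 3 = 66 apples

66 apples


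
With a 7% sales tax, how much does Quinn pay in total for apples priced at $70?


Calculate the tax:
7% of $70 = $4.90
Add tax to price:
$70 + $4.90 = $74.90

$74.90


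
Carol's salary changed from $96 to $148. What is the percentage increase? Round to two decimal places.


Find the absolute change:
|148 - 96| = 52
Divide by original and multiply by 100:
52 / 96 x 100 = 54.1666...% ≈ 54.17%

54.17%


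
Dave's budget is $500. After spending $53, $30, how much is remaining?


Add up expenses:
$53 + $30 = $83
Subtract from budget:
$500 - $83 = $417

$417


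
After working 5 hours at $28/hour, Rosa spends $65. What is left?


Calculate earnings:
5 x $28 = $140
Subtract spending:
$140 - $65 = $75

$75


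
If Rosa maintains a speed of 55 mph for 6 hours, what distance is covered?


Use the formula: distance = speed x time
Speed = 55 mph, Time = 6 hours
55 x 6 = 330 miles

330 miles


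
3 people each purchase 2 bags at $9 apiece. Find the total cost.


Cost per person:
2 x $9 = $18
Group total:
3 x $18 = $54

$54


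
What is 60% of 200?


Convert percentage to decimal:
60% = 0.6
Multiply:
200 x 0.6 = 120

120


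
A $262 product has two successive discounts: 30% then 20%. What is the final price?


First discount:
30% of $262 = $78.60
Price after first discount:
$262 - $78.60 = $183.40
Second discount:
20% of $183.40 = $36.68
Final price:
$183.40 - $36.68 = $146.72

$146.72


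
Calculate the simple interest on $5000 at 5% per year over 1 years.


Use the formula I = P x R x T / 100
P x R x T = 5000 x 5 x 1 = 25000
I = 25000 / 100 = $250

$250


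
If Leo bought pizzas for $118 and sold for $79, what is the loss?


Selling price = $79
Cost price = $118
Loss = cost price - selling price:
Loss = $118 - $79 = $39

$39


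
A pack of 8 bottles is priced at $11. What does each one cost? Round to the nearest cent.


Total cost: $11
Number of items: 8
Unit price: $11 / 8 = $1.375 ≈ $1.38

$1.38


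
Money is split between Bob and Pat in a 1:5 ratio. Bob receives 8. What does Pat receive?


Find the multiplier:
8 / 1 = 8
Apply to Pat's share:
5 x 8 = 40

40


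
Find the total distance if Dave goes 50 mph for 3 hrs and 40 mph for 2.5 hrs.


Leg 1 distance:
50 x 3 = 150 miles
Leg 2 distance:
40 x 2.5 = 100 miles
Total distance:
150 + 100 = 250 miles

250 miles


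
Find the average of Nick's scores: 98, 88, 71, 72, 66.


Add the scores:
98 + 88 + 71 + 72 + 66 = 395
Divide by the number of tests:
395 / 5 = 79

79


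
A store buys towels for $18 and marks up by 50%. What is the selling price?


Calculate the markup amount:
50% of $18 = $9
Add to cost:
$18 + $9 = $27

$27


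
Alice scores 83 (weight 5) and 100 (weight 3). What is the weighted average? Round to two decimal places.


Weighted sum:
5 x 83 + 3 x 100 = 715
Total weight:
5 + 3 = 8
Weighted average:
715 / 8 = 89.375 ≈ 89.38

89.38


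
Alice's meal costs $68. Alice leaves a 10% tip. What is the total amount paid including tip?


Calculate the tip:
10% of $68 = $6.80
Add tip to meal cost:
$68 + $6.80 = $74.80

$74.80


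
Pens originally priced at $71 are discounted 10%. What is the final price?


Calculate the discount amount:
10% of $71 = $7.10
Subtract from original:
$71 - $7.10 = $63.90

$63.90


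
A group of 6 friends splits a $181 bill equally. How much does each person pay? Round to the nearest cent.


Total bill: $181
Number of people: 6
Each pays: $181 / 6 = $30.1666... ≈ $30.17

$30.17


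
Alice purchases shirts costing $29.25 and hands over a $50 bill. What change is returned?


Start with the amount paid:
$50
Subtract the price:
$50 - $29.25 = $20.75

$20.75


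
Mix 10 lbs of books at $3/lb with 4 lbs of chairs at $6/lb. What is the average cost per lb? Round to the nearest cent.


Cost of books:
10 x $3 = $30
Cost of chairs:
4 x $6 = $24
Total cost: $30 + $24 = $54
Total weight: 14 lbs
Average: $54 / 14 = $3.8571... ≈ $3.86/lb

$3.86/lb


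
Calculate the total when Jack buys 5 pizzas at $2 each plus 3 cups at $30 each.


Cost of pizzas:
5 x $2 = $10
Cost of cups:
3 x $30 = $90
Add both:
$10 + $90 = $100

$100


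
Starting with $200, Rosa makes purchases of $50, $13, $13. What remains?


Add up expenses:
$50 + $13 + $13 = $76
Subtract from budget:
$200 - $76 = $124

$124


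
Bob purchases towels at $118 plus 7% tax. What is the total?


Calculate the tax:
7% of $118 = $8.26
Add tax to price:
$118 + $8.26 = $126.26

$126.26


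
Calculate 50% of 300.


Convert percentage to decimal:
50% = 0.5
Multiply:
300 x 0.5 = 150

150


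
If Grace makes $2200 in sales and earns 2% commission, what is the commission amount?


Convert rate to decimal:
2% = 0.02
Multiply by sales:
$2200 x 0.02 = $44

$44


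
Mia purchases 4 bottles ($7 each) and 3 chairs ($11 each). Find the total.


Cost of bottles:
4 x $7 = $28
Cost of chairs:
3 x $11 = $33
Add both:
$28 + $33 = $61

$61


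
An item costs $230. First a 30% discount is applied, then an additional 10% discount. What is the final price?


First discount:
30% of $230 = $69
Price after first discount:
$230 - $69 = $161
Second discount:
10% of $161 = $16.10
Final price:
$161 - $16.10 = $144.90

$144.90


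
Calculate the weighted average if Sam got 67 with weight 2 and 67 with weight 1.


Weighted sum:
2 x 67 + 1 x 67 = 201
Total weight:
2 + 1 = 3
Weighted average:
201 / 3 = 67

67


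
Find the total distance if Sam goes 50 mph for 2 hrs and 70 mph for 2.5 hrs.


Leg 1 distance:
50 x 2 = 100 miles
Leg 2 distance:
70 x 2.5 = 175 miles
Total distance:
100 + 175 = 275 miles

275 miles


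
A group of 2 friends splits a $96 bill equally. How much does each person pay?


Total bill: $96
Number of people: 2
Each pays: $96 / 2 = $48

$48


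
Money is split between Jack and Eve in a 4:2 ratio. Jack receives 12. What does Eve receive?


Find the multiplier:
12 / 4 = 3
Apply to Eve's share:
2 x 3 = 6

6


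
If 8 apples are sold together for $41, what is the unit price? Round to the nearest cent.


Total cost: $41
Number of items: 8
Unit price: $41 / 8 = $5.125 ≈ $5.13

$5.13


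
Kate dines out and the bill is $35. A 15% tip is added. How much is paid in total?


Calculate the tip:
15% of $35 = $5.25
Add tip to meal cost:
$35 + $5.25 = $40.25

$40.25


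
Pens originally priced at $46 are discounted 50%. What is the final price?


Calculate the discount amount:
50% of $46 = $23
Subtract from original:
$46 - $23 = $23

$23


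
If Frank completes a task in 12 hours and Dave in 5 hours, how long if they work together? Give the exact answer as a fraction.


Frank's rate: 1/12 of the job per hour
Dave's rate: 1/5 of the job per hour
Combined rate: 1/12 + 1/5 = 17/60 per hour
Time = 1 / (17/60) = 60/17 hours (≈ 3.53 hours)

60/17 hours


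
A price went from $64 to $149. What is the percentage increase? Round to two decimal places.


Find the absolute change:
|149 - 64| = 85
Divide by original and multiply by 100:
85 / 64 x 100 = 132.8125% ≈ 132.81%

132.81%


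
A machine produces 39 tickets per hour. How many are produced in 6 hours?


Production rate: 39 tickets per hour
Time: 6 hours
Total: 39 x 6 = 234 tickets

234 tickets


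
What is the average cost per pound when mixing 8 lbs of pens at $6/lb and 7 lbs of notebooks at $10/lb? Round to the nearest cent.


Cost of pens:
8 x $6 = $48
Cost of notebooks:
7 x $10 = $70
Total cost: $48 + $70 = $118
Total weight: 15 lbs
Average: $118 / 15 = $7.8666... ≈ $7.87/lb

$7.87/lb


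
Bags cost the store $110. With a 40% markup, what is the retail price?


Calculate the markup amount:
40% of $110 = $44
Add to cost:
$110 + $44 = $154

$154


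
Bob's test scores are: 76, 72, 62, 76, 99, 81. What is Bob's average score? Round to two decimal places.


Add the scores:
76 + 72 + 62 + 76 + 99 + 81 = 466
Divide by the number of tests:
466 / 6 = 77.6666... ≈ 77.67

77.67


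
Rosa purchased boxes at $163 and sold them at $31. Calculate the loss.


Selling price = $31
Cost price = $163
Loss = cost price - selling price:
Loss = $163 - $31 = $132

$132


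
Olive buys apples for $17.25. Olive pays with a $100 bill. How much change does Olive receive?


Start with the amount paid:
$100
Subtract the price:
$100 - $17.25 = $82.75

$82.75


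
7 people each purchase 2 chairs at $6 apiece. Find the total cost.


Cost per person:
2 x $6 = $12
Group total:
7 x $12 = $84

$84


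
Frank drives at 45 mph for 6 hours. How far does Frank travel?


Use the formula: distance = speed x time
Speed = 45 mph, Time = 6 hours
45 x 6 = 270 miles

270 miles


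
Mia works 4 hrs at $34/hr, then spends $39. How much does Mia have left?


Calculate earnings:
4 x $34 = $136
Subtract spending:
$136 - $39 = $97

$97


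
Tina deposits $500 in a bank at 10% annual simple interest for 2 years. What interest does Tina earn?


Use the formula I = P x R x T / 100
P x R x T = 500 x 10 x 2 = 10000
I = 10000 / 100 = $100

$100


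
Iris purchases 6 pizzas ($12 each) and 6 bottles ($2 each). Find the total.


Cost of pizzas:
6 x $12 = $72
Cost of bottles:
6 x $2 = $12
Add both:
$72 + $12 = $84

$84


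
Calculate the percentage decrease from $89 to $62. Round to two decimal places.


Find the absolute change:
|62 - 89| = 27
Divide by original and multiply by 100:
27 / 89 x 100 = 30.3370...% ≈ 30.34%

30.34%


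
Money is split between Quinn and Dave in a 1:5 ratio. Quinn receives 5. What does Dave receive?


Find the multiplier:
5 / 1 = 5
Apply to Dave's share:
5 x 5 = 25

25


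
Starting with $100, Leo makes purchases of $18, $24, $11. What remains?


Add up expenses:
$18 + $24 + $11 = $53
Subtract from budget:
$100 - $53 = $47

$47


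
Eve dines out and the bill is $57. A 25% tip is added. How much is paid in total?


Calculate the tip:
25% of $57 = $14.25
Add tip to meal cost:
$57 + $14.25 = $71.25

$71.25


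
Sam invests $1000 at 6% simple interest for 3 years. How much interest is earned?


Use the formula I = P x R x T / 100
P x R x T = 1000 x 6 x 3 = 18000
I = 18000 / 100 = $180

$180


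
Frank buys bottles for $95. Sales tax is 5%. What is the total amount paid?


Calculate the tax:
5% of $95 = $4.75
Add tax to price:
$95 + $4.75 = $99.75

$99.75


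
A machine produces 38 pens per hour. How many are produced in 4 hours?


Production rate: 38 pens per hour
Time: 4 hours
Total: 38 x 4 = 152 pens

152 pens


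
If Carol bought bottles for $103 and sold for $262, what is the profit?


Selling price = $262
Cost price = $103
Profit = selling price - cost price:
Profit = $262 - $103 = $159

$159


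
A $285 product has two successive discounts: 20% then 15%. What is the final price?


First discount:
20% of $285 = $57
Price after first discount:
$285 - $57 = $228
Second discount:
15% of $228 = $34.20
Final price:
$228 - $34.20 = $193.80

$193.80


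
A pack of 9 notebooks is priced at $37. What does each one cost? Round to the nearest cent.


Total cost: $37
Number of items: 9
Unit price: $37 / 9 = $4.1111... ≈ $4.11

$4.11


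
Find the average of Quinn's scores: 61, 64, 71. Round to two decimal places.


Add the scores:
61 + 64 + 71 = 196
Divide by the number of tests:
196 / 3 = 65.3333... ≈ 65.33

65.33


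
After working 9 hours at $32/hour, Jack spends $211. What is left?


Calculate earnings:
9 x $32 = $288
Subtract spending:
$288 - $211 = $77

$77


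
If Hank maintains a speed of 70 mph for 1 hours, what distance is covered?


Use the formula: distance = speed x time
Speed = 70 mph, Time = 1 hours
70 x 1 = 70 miles

70 miles


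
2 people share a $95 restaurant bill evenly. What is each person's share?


Total bill: $95
Number of people: 2
Each pays: $95 / 2 = $47.50

$47.50


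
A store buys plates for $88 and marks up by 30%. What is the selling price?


Calculate the markup amount:
30% of $88 = $26.40
Add to cost:
$88 + $26.40 = $114.40

$114.40


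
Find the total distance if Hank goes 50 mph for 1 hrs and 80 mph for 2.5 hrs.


Leg 1 distance:
50 x 1 = 50 miles
Leg 2 distance:
80 x 2.5 = 200 miles
Total distance:
50 + 200 = 250 miles

250 miles


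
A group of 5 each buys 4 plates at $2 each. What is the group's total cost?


Cost per person:
4 x $2 = $8
Group total:
5 x $8 = $40

$40


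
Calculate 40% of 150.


Convert percentage to decimal:
40% = 0.4
Multiply:
150 x 0.4 = 60

60


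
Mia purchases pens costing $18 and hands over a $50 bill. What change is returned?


Start with the amount paid:
$50
Subtract the price:
$50 - $18 = $32

$32


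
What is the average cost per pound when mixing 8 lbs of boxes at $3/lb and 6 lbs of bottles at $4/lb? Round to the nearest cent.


Cost of boxes:
8 x $3 = $24
Cost of bottles:
6 x $4 = $24
Total cost: $24 + $24 = $48
Total weight: 14 lbs
Average: $48 / 14 = $3.4285... ≈ $3.43/lb

$3.43/lb


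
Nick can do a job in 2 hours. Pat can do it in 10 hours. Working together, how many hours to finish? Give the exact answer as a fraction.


Nick's rate: 1/2 of the job per hour
Pat's rate: 1/10 of the job per hour
Combined rate: 1/2 + 1/10 = 3/5 per hour
Time = 1 / (3/5) = 5/3 hours (≈ 1.67 hours)

5/3 hours


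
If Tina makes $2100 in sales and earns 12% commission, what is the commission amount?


Convert rate to decimal:
12% = 0.12
Multiply by sales:
$2100 x 0.12 = $252

$252


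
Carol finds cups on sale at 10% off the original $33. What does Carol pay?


Calculate the discount amount:
10% of $33 = $3.30
Subtract from original:
$33 - $3.30 = $29.70

$29.70


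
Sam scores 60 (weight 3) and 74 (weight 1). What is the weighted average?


Weighted sum:
3 x 60 + 1 x 74 = 254
Total weight:
3 + 1 = 4
Weighted average:
254 / 4 = 63.5

63.5


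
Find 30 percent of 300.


Convert percentage to decimal:
30% = 0.3
Multiply:
300 x 0.3 = 90

90


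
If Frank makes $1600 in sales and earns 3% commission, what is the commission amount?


Convert rate to decimal:
3% = 0.03
Multiply by sales:
$1600 x 0.03 = $48

$48


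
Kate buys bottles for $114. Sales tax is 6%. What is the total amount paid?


Calculate the tax:
6% of $114 = $6.84
Add tax to price:
$114 + $6.84 = $120.84

$120.84


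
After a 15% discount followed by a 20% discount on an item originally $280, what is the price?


First discount:
15% of $280 = $42
Price after first discount:
$280 - $42 = $238
Second discount:
20% of $238 = $47.60
Final price:
$238 - $47.60 = $190.40

$190.40


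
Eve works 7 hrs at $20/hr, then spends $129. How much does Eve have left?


Calculate earnings:
7 x $20 = $140
Subtract spending:
$140 - $129 = $11

$11


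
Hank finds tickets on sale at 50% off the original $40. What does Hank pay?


Calculate the discount amount:
50% of $40 = $20
Subtract from original:
$40 - $20 = $20

$20


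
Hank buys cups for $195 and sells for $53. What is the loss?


Selling price = $53
Cost price = $195
Loss = cost price - selling price:
Loss = $195 - $53 = $142

$142


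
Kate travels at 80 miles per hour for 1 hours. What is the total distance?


Use the formula: distance = speed x time
Speed = 80 mph, Time = 1 hours
80 x 1 = 80 miles

80 miles


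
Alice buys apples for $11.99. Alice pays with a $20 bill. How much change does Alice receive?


Start with the amount paid:
$20
Subtract the price:
$20 - $11.99 = $8.01

$8.01


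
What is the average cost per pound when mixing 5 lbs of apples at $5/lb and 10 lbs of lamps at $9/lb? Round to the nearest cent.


Cost of apples:
5 x $5 = $25
Cost of lamps:
10 x $9 = $90
Total cost: $25 + $90 = $115
Total weight: 15 lbs
Average: $115 / 15 = $7.6666... ≈ $7.67/lb

$7.67/lb


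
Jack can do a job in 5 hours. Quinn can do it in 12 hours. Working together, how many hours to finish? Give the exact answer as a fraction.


Jack's rate: 1/5 of the job per hour
Quinn's rate: 1/12 of the job per hour
Combined rate: 1/5 + 1/12 = 17/60 per hour
Time = 1 / (17/60) = 60/17 hours (≈ 3.53 hours)

60/17 hours


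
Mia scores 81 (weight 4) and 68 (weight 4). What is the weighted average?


Weighted sum:
4 x 81 + 4 x 68 = 596
Total weight:
4 + 4 = 8
Weighted average:
596 / 8 = 74.5

74.5


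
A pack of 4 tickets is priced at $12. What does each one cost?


Total cost: $12
Number of items: 4
Unit price: $12 / 4 = $3

$3


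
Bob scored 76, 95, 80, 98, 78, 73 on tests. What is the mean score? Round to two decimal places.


Add the scores:
76 + 95 + 80 + 98 + 78 + 73 = 500
Divide by the number of tests:
500 / 6 = 83.3333... ≈ 83.33

83.33


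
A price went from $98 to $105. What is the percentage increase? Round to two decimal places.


Find the absolute change:
|105 - 98| = 7
Divide by original and multiply by 100:
7 / 98 x 100 = 7.1428...% ≈ 7.14%

7.14%


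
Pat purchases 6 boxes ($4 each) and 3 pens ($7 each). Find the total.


Cost of boxes:
6 x $4 = $24
Cost of pens:
3 x $7 = $21
Add both:
$24 + $21 = $45

$45


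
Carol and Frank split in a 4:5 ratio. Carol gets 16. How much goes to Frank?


Find the multiplier:
16 / 4 = 4
Apply to Frank's share:
5 x 4 = 20

20


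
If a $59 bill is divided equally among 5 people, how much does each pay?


Total bill: $59
Number of people: 5
Each pays: $59 / 5 = $11.80

$11.80


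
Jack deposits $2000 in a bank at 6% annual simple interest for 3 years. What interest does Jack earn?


Use the formula I = P x R x T / 100
P x R x T = 2000 x 6 x 3 = 36000
I = 36000 / 100 = $360

$360


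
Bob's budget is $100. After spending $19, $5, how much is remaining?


Add up expenses:
$19 + $5 = $24
Subtract from budget:
$100 - $24 = $76

$76


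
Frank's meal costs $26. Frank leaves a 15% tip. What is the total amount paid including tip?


Calculate the tip:
15% of $26 = $3.90
Add tip to meal cost:
$26 + $3.90 = $29.90

$29.90


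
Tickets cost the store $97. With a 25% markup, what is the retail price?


Calculate the markup amount:
25% of $97 = $24.25
Add to cost:
$97 + $24.25 = $121.25

$121.25


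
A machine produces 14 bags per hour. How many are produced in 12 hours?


Production rate: 14 bags per hour
Time: 12 hours
Total: 14 x 12 = 168 bags

168 bags


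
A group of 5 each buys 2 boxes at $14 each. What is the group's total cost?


Cost per person:
2 x $14 = $28
Group total:
5 x $28 = $140

$140


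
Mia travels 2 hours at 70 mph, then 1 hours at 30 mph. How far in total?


Leg 1 distance:
70 x 2 = 140 miles
Leg 2 distance:
30 x 1 = 30 miles
Total distance:
140 + 30 = 170 miles

170 miles


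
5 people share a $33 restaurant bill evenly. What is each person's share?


Total bill: $33
Number of people: 5
Each pays: $33 / 5 = $6.60

$6.60


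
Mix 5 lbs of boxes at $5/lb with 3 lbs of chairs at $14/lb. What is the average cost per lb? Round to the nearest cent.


Cost of boxes:
5 x $5 = $25
Cost of chairs:
3 x $14 = $42
Total cost: $25 + $42 = $67
Total weight: 8 lbs
Average: $67 / 8 = $8.375 ≈ $8.38/lb

$8.38/lb


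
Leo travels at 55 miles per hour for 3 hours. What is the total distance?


Use the formula: distance = speed x time
Speed = 55 mph, Time = 3 hours
55 x 3 = 165 miles

165 miles


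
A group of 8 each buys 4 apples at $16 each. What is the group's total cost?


Cost per person:
4 x $16 = $64
Group total:
8 x $64 = $512

$512


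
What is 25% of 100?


Convert percentage to decimal:
25% = 0.25
Multiply:
100 x 0.25 = 25

25


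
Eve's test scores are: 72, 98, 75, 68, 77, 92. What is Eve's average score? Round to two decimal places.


Add the scores:
72 + 98 + 75 + 68 + 77 + 92 = 482
Divide by the number of tests:
482 / 6 = 80.3333... ≈ 80.33

80.33


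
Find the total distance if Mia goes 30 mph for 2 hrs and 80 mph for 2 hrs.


Leg 1 distance:
30 x 2 = 60 miles
Leg 2 distance:
80 x 2 = 160 miles
Total distance:
60 + 160 = 220 miles

220 miles


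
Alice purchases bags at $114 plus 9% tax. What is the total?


Calculate the tax:
9% of $114 = $10.26
Add tax to price:
$114 + $10.26 = $124.26

$124.26


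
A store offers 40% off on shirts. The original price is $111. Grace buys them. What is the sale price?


Calculate the discount amount:
40% of $111 = $44.40
Subtract from original:
$111 - $44.40 = $66.60

$66.60


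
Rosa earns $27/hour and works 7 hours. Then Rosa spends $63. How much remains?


Calculate earnings:
7 x $27 = $189
Subtract spending:
$189 - $63 = $126

$126


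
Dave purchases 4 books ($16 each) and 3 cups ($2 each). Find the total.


Cost of books:
4 x $16 = $64
Cost of cups:
3 x $2 = $6
Add both:
$64 + $6 = $70

$70


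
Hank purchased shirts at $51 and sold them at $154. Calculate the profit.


Selling price = $154
Cost price = $51
Profit = selling price - cost price:
Profit = $154 - $51 = $103

$103


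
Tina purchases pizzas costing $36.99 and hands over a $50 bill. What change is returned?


Start with the amount paid:
$50
Subtract the price:
$50 - $36.99 = $13.01

$13.01


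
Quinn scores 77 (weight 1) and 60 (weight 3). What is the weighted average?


Weighted sum:
1 x 77 + 3 x 60 = 257
Total weight:
1 + 3 = 4
Weighted average:
257 / 4 = 64.25

64.25


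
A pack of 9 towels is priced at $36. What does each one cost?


Total cost: $36
Number of items: 9
Unit price: $36 / 9 = $4

$4


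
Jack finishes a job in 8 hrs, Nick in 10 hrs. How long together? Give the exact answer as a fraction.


Jack's rate: 1/8 of the job per hour
Nick's rate: 1/10 of the job per hour
Combined rate: 1/8 + 1/10 = 9/40 per hour
Time = 1 / (9/40) = 40/9 hours (≈ 4.44 hours)

40/9 hours


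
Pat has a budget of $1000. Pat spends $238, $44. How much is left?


Add up expenses:
$238 + $44 = $282
Subtract from budget:
$1000 - $282 = $718

$718


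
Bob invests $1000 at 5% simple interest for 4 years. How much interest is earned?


Use the formula I = P x R x T / 100
P x R x T = 1000 x 5 x 4 = 20000
I = 20000 / 100 = $200

$200


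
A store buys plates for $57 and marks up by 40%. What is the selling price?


Calculate the markup amount:
40% of $57 = $22.80
Add to cost:
$57 + $22.80 = $79.80

$79.80


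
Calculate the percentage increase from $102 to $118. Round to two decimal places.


Find the absolute change:
|118 - 102| = 16
Divide by original and multiply by 100:
16 / 102 x 100 = 15.6862...% ≈ 15.69%

15.69%


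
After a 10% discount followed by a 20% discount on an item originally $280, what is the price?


First discount:
10% of $280 = $28
Price after first discount:
$280 - $28 = $252
Second discount:
20% of $252 = $50.40
Final price:
$252 - $50.40 = $201.60

$201.60


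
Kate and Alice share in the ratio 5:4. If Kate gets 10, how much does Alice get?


Find the multiplier:
10 / 5 = 2
Apply to Alice's share:
4 x 2 = 8

8


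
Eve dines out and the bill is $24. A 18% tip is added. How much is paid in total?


Calculate the tip:
18% of $24 = $4.32
Add tip to meal cost:
$24 + $4.32 = $28.32

$28.32


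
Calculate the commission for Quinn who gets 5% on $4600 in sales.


Convert rate to decimal:
5% = 0.05
Multiply by sales:
$4600 x 0.05 = $230

$230


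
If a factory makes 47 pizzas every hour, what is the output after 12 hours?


Production rate: 47 pizzas per hour
Time: 12 hours
Total: 47 x 12 = 564 pizzas

564 pizzas


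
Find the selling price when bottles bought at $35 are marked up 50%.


Calculate the markup amount:
50% of $35 = $17.50
Add to cost:
$35 + $17.50 = $52.50

$52.50


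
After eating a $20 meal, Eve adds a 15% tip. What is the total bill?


Calculate the tip:
15% of $20 = $3
Add tip to meal cost:
$20 + $3 = $23

$23


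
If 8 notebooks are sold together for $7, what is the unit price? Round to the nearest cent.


Total cost: $7
Number of items: 8
Unit price: $7 / 8 = $0.875 ≈ $0.88

$0.88


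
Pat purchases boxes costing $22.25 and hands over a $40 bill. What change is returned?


Start with the amount paid:
$40
Subtract the price:
$40 - $22.25 = $17.75

$17.75


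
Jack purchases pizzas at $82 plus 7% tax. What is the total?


Calculate the tax:
7% of $82 = $5.74
Add tax to price:
$82 + $5.74 = $87.74

$87.74


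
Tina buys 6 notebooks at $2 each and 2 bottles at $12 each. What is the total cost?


Cost of notebooks:
6 x $2 = $12
Cost of bottles:
2 x $12 = $24
Add both:
$12 + $24 = $36

$36


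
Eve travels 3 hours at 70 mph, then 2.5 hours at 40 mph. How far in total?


Leg 1 distance:
70 x 3 = 210 miles
Leg 2 distance:
40 x 2.5 = 100 miles
Total distance:
210 + 100 = 310 miles

310 miles


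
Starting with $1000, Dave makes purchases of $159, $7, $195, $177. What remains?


Add up expenses:
$159 + $7 + $195 + $177 = $538
Subtract from budget:
$1000 - $538 = $462

$462


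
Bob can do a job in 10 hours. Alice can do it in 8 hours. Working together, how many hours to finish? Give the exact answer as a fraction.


Bob's rate: 1/10 of the job per hour
Alice's rate: 1/8 of the job per hour
Combined rate: 1/10 + 1/8 = 9/40 per hour
Time = 1 / (9/40) = 40/9 hours (≈ 4.44 hours)

40/9 hours


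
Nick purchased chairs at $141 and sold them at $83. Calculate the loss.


Selling price = $83
Cost price = $141
Loss = cost price - selling price:
Loss = $141 - $83 = $58

$58


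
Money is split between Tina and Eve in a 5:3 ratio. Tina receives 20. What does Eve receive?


Find the multiplier:
20 / 5 = 4
Apply to Eve's share:
3 x 4 = 12

12


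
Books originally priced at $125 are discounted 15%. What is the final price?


Calculate the discount amount:
15% of $125 = $18.75
Subtract from original:
$125 - $18.75 = $106.25

$106.25


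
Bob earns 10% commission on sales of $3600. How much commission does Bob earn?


Convert rate to decimal:
10% = 0.1
Multiply by sales:
$3600 x 0.1 = $360

$360


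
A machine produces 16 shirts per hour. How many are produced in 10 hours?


Production rate: 16 shirts per hour
Time: 10 hours
Total: 16 x 10 = 160 shirts

160 shirts


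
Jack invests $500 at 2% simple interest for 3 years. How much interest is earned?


Use the formula I = P x R x T / 100
P x R x T = 500 x 2 x 3 = 3000
I = 3000 / 100 = $30

$30


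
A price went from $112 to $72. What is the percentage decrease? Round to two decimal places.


Find the absolute change:
|72 - 112| = 40
Divide by original and multiply by 100:
40 / 112 x 100 = 35.7142...% ≈ 35.71%

35.71%


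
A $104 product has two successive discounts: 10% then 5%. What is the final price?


First discount:
10% of $104 = $10.40
Price after first discount:
$104 - $10.40 = $93.60
Second discount:
5% of $93.60 = $4.68
Final price:
$93.60 - $4.68 = $88.92

$88.92


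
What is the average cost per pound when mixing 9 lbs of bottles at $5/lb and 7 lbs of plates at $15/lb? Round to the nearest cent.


Cost of bottles:
9 x $5 = $45
Cost of plates:
7 x $15 = $105
Total cost: $45 + $105 = $150
Total weight: 16 lbs
Average: $150 / 16 = $9.375 ≈ $9.38/lb

$9.38/lb


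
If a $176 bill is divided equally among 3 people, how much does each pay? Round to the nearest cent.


Total bill: $176
Number of people: 3
Each pays: $176 / 3 = $58.6666... ≈ $58.67

$58.67


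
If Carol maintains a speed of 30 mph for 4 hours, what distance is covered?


Use the formula: distance = speed x time
Speed = 30 mph, Time = 4 hours
30 x 4 = 120 miles

120 miles


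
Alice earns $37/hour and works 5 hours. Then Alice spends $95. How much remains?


Calculate earnings:
5 x $37 = $185
Subtract spending:
$185 - $95 = $90

$90


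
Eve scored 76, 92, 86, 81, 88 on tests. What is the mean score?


Add the scores:
76 + 92 + 86 + 81 + 88 = 423
Divide by the number of tests:
423 / 5 = 84.6

84.6


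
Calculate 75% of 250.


Convert percentage to decimal:
75% = 0.75
Multiply:
250 x 0.75 = 187.5

187.5


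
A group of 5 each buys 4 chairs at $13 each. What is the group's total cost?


Cost per person:
4 x $13 = $52
Group total:
5 x $52 = $260

$260


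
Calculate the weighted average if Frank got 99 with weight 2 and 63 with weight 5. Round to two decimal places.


Weighted sum:
2 x 99 + 5 x 63 = 513
Total weight:
2 + 5 = 7
Weighted average:
513 / 7 = 73.2857... ≈ 73.29

73.29


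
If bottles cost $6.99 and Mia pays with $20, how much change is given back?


Start with the amount paid:
$20
Subtract the price:
$20 - $6.99 = $13.01

$13.01


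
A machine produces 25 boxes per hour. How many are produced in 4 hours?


Production rate: 25 boxes per hour
Time: 4 hours
Total: 25 x 4 = 100 boxes

100 boxes


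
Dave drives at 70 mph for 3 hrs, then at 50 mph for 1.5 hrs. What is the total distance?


Leg 1 distance:
70 x 3 = 210 miles
Leg 2 distance:
50 x 1.5 = 75 miles
Total distance:
210 + 75 = 285 miles

285 miles


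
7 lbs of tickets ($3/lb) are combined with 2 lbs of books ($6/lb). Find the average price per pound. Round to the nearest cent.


Cost of tickets:
7 x $3 = $21
Cost of books:
2 x $6 = $12
Total cost: $21 + $12 = $33
Total weight: 9 lbs
Average: $33 / 9 = $3.6666... ≈ $3.67/lb

$3.67/lb


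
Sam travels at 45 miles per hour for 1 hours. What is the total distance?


Use the formula: distance = speed x time
Speed = 45 mph, Time = 1 hours
45 x 1 = 45 miles

45 miles


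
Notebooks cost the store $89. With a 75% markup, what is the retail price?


Calculate the markup amount:
75% of $89 = $66.75
Add to cost:
$89 + $66.75 = $155.75

$155.75


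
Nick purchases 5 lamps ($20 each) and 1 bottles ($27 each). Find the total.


Cost of lamps:
5 x $20 = $100
Cost of bottles:
1 x $27 = $27
Add both:
$100 + $27 = $127

$127


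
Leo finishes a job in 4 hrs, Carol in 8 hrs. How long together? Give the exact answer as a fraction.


Leo's rate: 1/4 of the job per hour
Carol's rate: 1/8 of the job per hour
Combined rate: 1/4 + 1/8 = 3/8 per hour
Time = 1 / (3/8) = 8/3 hours (≈ 2.67 hours)

8/3 hours


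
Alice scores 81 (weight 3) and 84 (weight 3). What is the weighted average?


Weighted sum:
3 x 81 + 3 x 84 = 495
Total weight:
3 + 3 = 6
Weighted average:
495 / 6 = 82.5

82.5


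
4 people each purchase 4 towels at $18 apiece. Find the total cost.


Cost per person:
4 x $18 = $72
Group total:
4 x $72 = $288

$288


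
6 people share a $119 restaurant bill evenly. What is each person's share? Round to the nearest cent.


Total bill: $119
Number of people: 6
Each pays: $119 / 6 = $19.8333... ≈ $19.83

$19.83


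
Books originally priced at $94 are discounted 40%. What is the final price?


Calculate the discount amount:
40% of $94 = $37.60
Subtract from original:
$94 - $37.60 = $56.40

$56.40


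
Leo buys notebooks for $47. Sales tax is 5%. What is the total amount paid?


Calculate the tax:
5% of $47 = $2.35
Add tax to price:
$47 + $2.35 = $49.35

$49.35


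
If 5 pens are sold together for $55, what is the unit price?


Total cost: $55
Number of items: 5
Unit price: $55 / 5 = $11

$11


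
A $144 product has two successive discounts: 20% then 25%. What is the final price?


First discount:
20% of $144 = $28.80
Price after first discount:
$144 - $28.80 = $115.20
Second discount:
25% of $115.20 = $28.80
Final price:
$115.20 - $28.80 = $86.40

$86.40


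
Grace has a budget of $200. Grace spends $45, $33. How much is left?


Add up expenses:
$45 + $33 = $78
Subtract from budget:
$200 - $78 = $122

$122


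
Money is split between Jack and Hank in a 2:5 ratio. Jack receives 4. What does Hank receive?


Find the multiplier:
4 / 2 = 2
Apply to Hank's share:
5 x 2 = 10

10


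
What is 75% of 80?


Convert percentage to decimal:
75% = 0.75
Multiply:
80 x 0.75 = 60

60


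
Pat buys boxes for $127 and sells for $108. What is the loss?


Selling price = $108
Cost price = $127
Loss = cost price - selling price:
Loss = $127 - $108 = $19

$19


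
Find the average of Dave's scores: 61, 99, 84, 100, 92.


Add the scores:
61 + 99 + 84 + 100 + 92 = 436
Divide by the number of tests:
436 / 5 = 87.2

87.2


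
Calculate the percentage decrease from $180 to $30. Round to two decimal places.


Find the absolute change:
|30 - 180| = 150
Divide by original and multiply by 100:
150 / 180 x 100 = 83.3333...% ≈ 83.33%

83.33%


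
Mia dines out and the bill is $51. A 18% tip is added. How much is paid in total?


Calculate the tip:
18% of $51 = $9.18
Add tip to meal cost:
$51 + $9.18 = $60.18

$60.18


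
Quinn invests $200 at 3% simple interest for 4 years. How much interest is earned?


Use the formula I = P x R x T / 100
P x R x T = 200 x 3 x 4 = 2400
I = 2400 / 100 = $24

$24


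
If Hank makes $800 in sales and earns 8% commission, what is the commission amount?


Convert rate to decimal:
8% = 0.08
Multiply by sales:
$800 x 0.08 = $64

$64


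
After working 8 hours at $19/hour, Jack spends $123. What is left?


Calculate earnings:
8 x $19 = $152
Subtract spending:
$152 - $123 = $29

$29


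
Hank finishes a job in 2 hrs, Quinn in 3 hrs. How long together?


Hank's rate: 1/2 of the job per hour
Quinn's rate: 1/3 of the job per hour
Combined rate: 1/2 + 1/3 = 5/6 per hour
Time = 1 / (5/6) = 6/5 = 1.2 hours

1.2 hours


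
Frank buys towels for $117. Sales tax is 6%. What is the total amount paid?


Calculate the tax:
6% of $117 = $7.02
Add tax to price:
$117 + $7.02 = $124.02

$124.02


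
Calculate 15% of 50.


Convert percentage to decimal:
15% = 0.15
Multiply:
50 x 0.15 = 7.5

7.5


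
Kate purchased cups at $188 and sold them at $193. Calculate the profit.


Selling price = $193
Cost price = $188
Profit = selling price - cost price:
Profit = $193 - $188 = $5

$5


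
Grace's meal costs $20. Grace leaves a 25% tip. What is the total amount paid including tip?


Calculate the tip:
25% of $20 = $5
Add tip to meal cost:
$20 + $5 = $25

$25


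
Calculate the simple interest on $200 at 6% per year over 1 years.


Use the formula I = P x R x T / 100
P x R x T = 200 x 6 x 1 = 1200
I = 1200 / 100 = $12

$12


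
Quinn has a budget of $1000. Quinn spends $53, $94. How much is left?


Add up expenses:
$53 + $94 = $147
Subtract from budget:
$1000 - $147 = $853

$853


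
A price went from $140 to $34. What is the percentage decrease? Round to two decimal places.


Find the absolute change:
|34 - 140| = 106
Divide by original and multiply by 100:
106 / 140 x 100 = 75.7142...% ≈ 75.71%

75.71%


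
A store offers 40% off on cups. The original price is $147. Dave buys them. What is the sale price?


Calculate the discount amount:
40% of $147 = $58.80
Subtract from original:
$147 - $58.80 = $88.20

$88.20


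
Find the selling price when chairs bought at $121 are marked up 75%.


Calculate the markup amount:
75% of $121 = $90.75
Add to cost:
$121 + $90.75 = $211.75

$211.75


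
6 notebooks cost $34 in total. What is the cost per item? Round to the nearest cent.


Total cost: $34
Number of items: 6
Unit price: $34 / 6 = $5.6666... ≈ $5.67

$5.67


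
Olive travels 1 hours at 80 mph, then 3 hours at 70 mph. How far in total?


Leg 1 distance:
80 x 1 = 80 miles
Leg 2 distance:
70 x 3 = 210 miles
Total distance:
80 + 210 = 290 miles

290 miles


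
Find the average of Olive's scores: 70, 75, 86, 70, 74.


Add the scores:
70 + 75 + 86 + 70 + 74 = 375
Divide by the number of tests:
375 / 5 = 75

75


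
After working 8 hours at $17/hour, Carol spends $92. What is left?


Calculate earnings:
8 x $17 = $136
Subtract spending:
$136 - $92 = $44

$44


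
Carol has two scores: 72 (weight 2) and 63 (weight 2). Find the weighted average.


Weighted sum:
2 x 72 + 2 x 63 = 270
Total weight:
2 + 2 = 4
Weighted average:
270 / 4 = 67.5

67.5


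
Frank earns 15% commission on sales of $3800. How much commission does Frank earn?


Convert rate to decimal:
15% = 0.15
Multiply by sales:
$3800 x 0.15 = $570

$570


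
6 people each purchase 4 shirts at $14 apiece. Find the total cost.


Cost per person:
4 x $14 = $56
Group total:
6 x $56 = $336

$336


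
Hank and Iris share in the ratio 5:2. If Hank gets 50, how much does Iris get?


Find the multiplier:
50 / 5 = 10
Apply to Iris's share:
2 x 10 = 20

20


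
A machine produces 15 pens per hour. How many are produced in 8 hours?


Production rate: 15 pens per hour
Time: 8 hours
Total: 15 x 8 = 120 pens

120 pens


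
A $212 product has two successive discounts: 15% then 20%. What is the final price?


First discount:
15% of $212 = $31.80
Price after first discount:
$212 - $31.80 = $180.20
Second discount:
20% of $180.20 = $36.04
Final price:
$180.20 - $36.04 = $144.16

$144.16


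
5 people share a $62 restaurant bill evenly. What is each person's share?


Total bill: $62
Number of people: 5
Each pays: $62 / 5 = $12.40

$12.40


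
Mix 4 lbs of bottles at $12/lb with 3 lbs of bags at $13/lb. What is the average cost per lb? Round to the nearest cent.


Cost of bottles:
4 x $12 = $48
Cost of bags:
3 x $13 = $39
Total cost: $48 + $39 = $87
Total weight: 7 lbs
Average: $87 / 7 = $12.4285... ≈ $12.43/lb

$12.43/lb


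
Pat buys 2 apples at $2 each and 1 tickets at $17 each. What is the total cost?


Cost of apples:
2 x $2 = $4
Cost of tickets:
1 x $17 = $17
Add both:
$4 + $17 = $21

$21


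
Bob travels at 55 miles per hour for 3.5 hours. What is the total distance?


Use the formula: distance = speed x time
Speed = 55 mph, Time = 3.5 hours
55 x 3.5 = 192.5 miles

192.5 miles


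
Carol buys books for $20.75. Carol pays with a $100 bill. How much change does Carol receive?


Start with the amount paid:
$100
Subtract the price:
$100 - $20.75 = $79.25

$79.25


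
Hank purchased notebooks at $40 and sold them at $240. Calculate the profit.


Selling price = $240
Cost price = $40
Profit = selling price - cost price:
Profit = $240 - $40 = $200

$200


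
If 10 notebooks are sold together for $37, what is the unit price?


Total cost: $37
Number of items: 10
Unit price: $37 / 10 = $3.70

$3.70


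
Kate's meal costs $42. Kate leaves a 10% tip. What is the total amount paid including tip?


Calculate the tip:
10% of $42 = $4.20
Add tip to meal cost:
$42 + $4.20 = $46.20

$46.20


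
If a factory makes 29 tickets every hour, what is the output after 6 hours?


Production rate: 29 tickets per hour
Time: 6 hours
Total: 29 x 6 = 174 tickets

174 tickets


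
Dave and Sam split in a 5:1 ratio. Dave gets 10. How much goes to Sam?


Find the multiplier:
10 / 5 = 2
Apply to Sam's share:
1 x 2 = 2

2


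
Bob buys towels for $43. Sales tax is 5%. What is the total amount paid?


Calculate the tax:
5% of $43 = $2.15
Add tax to price:
$43 + $2.15 = $45.15

$45.15


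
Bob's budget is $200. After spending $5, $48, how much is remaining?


Add up expenses:
$5 + $48 = $53
Subtract from budget:
$200 - $53 = $147

$147


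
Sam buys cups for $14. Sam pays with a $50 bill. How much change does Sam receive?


Start with the amount paid:
$50
Subtract the price:
$50 - $14 = $36

$36


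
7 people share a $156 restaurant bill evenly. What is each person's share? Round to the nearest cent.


Total bill: $156
Number of people: 7
Each pays: $156 / 7 = $22.2857... ≈ $22.29

$22.29
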